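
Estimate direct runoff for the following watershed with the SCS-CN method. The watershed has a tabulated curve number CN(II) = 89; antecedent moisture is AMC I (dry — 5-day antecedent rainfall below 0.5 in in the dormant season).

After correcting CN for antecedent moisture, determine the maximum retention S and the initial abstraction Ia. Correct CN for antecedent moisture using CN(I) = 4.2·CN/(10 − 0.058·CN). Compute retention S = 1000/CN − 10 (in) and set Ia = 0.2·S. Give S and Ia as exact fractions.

CN(I) from CN(II)=89: (4.2·89)/(10 − 0.058·89) = 186900/2419 ≈ 77.263
Max retention: S = 1000/(186900/2419) − 10 = 5500/1869 in (≈ 2.943 in)
Initial abstraction Ia = S/5 = (5500/1869)/5 = 1100/1869 ≈ 0.589 in

S = 5500/1869 in ≈ 2.943 in; Ia = 1100/1869 in ≈ 0.589 in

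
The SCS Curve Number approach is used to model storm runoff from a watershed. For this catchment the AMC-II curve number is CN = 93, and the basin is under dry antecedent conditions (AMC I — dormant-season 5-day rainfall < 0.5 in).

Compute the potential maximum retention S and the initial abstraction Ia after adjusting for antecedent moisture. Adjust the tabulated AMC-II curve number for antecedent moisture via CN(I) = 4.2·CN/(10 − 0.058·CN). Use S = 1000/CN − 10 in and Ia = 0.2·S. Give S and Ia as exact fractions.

S = 500/279 in ≈ 1.792 in; Ia = 100/279 in ≈ 0.358 in

CN(I) from CN(II)=93: (4.2·93)/(10 − 0.058·93) = 27900/329 ≈ 84.802
Max retention: S = 1000/(27900/329) − 10 = 500/279 in (≈ 1.792 in)
Initial abstraction Ia = S/5 = (500/279)/5 = 100/279 ≈ 0.358 in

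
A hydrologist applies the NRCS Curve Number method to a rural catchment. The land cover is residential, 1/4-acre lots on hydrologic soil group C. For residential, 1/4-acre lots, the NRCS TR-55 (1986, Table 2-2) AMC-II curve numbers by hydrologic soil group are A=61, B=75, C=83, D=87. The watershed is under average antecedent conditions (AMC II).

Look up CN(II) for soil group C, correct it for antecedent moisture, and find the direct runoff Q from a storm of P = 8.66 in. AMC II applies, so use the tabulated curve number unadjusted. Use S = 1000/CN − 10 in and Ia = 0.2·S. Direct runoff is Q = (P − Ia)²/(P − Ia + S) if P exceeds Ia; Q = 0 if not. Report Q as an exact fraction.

Q = 1172309121/177366850 in ≈ 6.610 in

NRCS table: residential, 1/4-acre lots, soil group C → CN(II) = 83
CN(II) = 83; AMC II needs no correction.
Max retention: S = 1000/83 − 10 = 170/83 in (≈ 2.048 in)
Ia = 0.2·(170/83) = 34/83 in ≈ 0.410 in
Since P=8.660 > Ia=0.410: effective rainfall P−Ia = 34239/4150 in
Q: (34239/4150)² ÷ (42739/4150) = 1172309121/177366850 in (≈ 6.610 in)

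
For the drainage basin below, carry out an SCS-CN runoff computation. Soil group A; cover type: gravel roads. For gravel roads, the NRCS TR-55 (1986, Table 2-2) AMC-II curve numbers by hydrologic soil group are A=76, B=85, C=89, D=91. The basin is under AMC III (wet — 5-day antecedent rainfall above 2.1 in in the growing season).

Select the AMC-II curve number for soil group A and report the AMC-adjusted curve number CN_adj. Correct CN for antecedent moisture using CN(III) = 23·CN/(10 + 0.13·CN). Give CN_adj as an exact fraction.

CN_adj = 43700/497 ≈ 87.928

NRCS table: gravel roads, soil group A → CN(II) = 76
Wet (AMC III): CN(III) = 23·76/(10 + 0.13·76) = 1748/(497/25) = 43700/497 ≈ 87.928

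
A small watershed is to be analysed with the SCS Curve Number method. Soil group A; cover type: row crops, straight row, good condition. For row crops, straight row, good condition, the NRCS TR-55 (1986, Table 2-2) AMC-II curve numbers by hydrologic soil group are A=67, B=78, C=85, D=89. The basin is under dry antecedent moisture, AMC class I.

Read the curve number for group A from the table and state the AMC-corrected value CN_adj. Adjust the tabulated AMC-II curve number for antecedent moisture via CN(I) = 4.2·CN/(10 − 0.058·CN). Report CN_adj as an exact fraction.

NRCS table: row crops, straight row, good condition, soil group A → CN(II) = 67
Adjust CN=67 to AMC I: 4.2·67/(10 − 0.058·67) → (1407/5) ÷ (3057/500) = 46900/1019 ≈ 46.026

CN_adj = 46900/1019 ≈ 46.026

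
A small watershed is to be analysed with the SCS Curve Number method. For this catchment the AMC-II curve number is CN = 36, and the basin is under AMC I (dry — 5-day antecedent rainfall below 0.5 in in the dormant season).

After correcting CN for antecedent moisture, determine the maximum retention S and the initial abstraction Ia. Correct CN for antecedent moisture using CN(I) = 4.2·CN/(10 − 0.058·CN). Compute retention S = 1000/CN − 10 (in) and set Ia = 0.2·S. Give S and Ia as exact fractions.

Adjust CN=36 to AMC I: 4.2·36/(10 − 0.058·36) → (756/5) ÷ (989/125) = 18900/989 ≈ 19.110
S = 1000/(18900/989) − 10 = 8000/189 in ≈ 42.328 in
Ia = 0.2·(8000/189) = 1600/189 in ≈ 8.466 in

S = 8000/189 in ≈ 42.328 in; Ia = 1600/189 in ≈ 8.466 in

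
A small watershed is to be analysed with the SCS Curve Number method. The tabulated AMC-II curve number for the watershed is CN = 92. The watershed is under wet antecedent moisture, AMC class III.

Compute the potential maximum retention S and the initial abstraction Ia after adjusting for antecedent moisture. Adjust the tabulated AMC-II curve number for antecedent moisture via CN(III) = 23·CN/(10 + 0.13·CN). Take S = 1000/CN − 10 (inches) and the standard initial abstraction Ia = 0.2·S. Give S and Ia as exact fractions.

CN(III) from CN(II)=92: (23·92)/(10 + 0.13·92) = 52900/549 ≈ 96.357
Retention S: 1000/CN − 10 with CN=96.357 → S = 200/529 ≈ 0.378 in
Initial abstraction Ia = S/5 = (200/529)/5 = 40/529 ≈ 0.076 in

S = 200/529 in ≈ 0.378 in; Ia = 40/529 in ≈ 0.076 in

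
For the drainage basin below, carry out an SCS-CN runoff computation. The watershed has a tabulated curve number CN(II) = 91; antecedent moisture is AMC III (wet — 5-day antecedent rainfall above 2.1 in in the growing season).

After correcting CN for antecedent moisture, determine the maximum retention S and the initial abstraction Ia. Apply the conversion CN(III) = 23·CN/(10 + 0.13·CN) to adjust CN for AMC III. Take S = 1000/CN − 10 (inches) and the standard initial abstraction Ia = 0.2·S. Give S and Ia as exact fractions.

Adjust CN=91 to AMC III: 23·91/(10 + 0.13·91) → 2093 ÷ (2183/100) = 209300/2183 ≈ 95.877
Retention S: 1000/CN − 10 with CN=95.877 → S = 900/2093 ≈ 0.430 in
Ia = 0.2S: 0.2·0.430 = 0.086 in (exactly 180/2093)

S = 900/2093 in ≈ 0.430 in; Ia = 180/2093 in ≈ 0.086 in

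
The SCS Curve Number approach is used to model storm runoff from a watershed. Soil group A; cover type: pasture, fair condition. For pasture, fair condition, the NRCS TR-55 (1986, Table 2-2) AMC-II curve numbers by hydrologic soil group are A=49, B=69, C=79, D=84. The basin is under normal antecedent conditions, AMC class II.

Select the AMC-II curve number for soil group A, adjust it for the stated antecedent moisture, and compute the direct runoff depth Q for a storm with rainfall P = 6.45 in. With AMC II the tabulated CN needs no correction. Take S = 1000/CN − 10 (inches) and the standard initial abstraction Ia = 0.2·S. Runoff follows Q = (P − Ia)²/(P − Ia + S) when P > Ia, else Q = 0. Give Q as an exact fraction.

NRCS table: pasture, fair condition, soil group A → CN(II) = 49
Average conditions: CN = 49 (no AMC adjustment).
Retention S: 1000/CN − 10 with CN=49.000 → S = 510/49 ≈ 10.408 in
Initial abstraction Ia = S/5 = (510/49)/5 = 102/49 ≈ 2.082 in
Excess rainfall: 6.450 − 2.082 = 4.368 in; P > Ia so Q > 0
Q: (4281/980)² ÷ (14481/980) = 2036329/1576820 in (≈ 1.291 in)

Q = 2036329/1576820 in ≈ 1.291 in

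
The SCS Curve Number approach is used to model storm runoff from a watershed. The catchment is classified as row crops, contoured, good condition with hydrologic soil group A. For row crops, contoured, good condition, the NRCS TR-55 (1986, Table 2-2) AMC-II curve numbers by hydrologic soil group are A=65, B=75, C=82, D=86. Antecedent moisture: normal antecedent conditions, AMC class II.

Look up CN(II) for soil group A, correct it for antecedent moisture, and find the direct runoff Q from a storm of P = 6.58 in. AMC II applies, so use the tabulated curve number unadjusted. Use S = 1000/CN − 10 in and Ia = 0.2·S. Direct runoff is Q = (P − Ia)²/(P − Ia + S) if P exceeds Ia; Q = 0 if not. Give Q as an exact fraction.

NRCS table: row crops, contoured, good condition, soil group A → CN(II) = 65
AMC II — tabulated CN = 65 applies directly.
Retention S: 1000/CN − 10 with CN=65.000 → S = 70/13 ≈ 5.385 in
Ia = 0.2·(70/13) = 14/13 in ≈ 1.077 in
Since P=6.580 > Ia=1.077: effective rainfall P−Ia = 3577/650 in
Runoff Q = (P−Ia)²/(P−Ia+S) = (5.503)²/(5.503+5.385) = 1827847/657150 ≈ 2.781 in

Q = 1827847/657150 in ≈ 2.781 in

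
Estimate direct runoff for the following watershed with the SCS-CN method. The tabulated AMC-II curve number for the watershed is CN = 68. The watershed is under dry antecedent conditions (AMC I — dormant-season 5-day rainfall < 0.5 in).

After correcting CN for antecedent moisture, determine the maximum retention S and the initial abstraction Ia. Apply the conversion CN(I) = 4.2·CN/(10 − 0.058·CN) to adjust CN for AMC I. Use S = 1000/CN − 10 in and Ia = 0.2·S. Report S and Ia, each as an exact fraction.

Adjust CN=68 to AMC I: 4.2·68/(10 − 0.058·68) → (1428/5) ÷ (757/125) = 35700/757 ≈ 47.160
Max retention: S = 1000/(35700/757) − 10 = 4000/357 in (≈ 11.204 in)
Initial abstraction Ia = S/5 = (4000/357)/5 = 800/357 ≈ 2.241 in

S = 4000/357 in ≈ 11.204 in; Ia = 800/357 in ≈ 2.241 in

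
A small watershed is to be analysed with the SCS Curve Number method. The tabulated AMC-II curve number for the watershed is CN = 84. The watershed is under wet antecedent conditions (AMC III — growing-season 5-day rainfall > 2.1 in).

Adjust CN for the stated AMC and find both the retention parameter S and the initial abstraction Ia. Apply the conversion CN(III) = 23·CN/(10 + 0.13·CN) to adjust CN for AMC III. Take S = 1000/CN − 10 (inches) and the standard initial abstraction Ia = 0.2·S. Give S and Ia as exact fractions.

Adjust CN=84 to AMC III: 23·84/(10 + 0.13·84) → 1932 ÷ (523/25) = 48300/523 ≈ 92.352
S = 1000/(48300/523) − 10 = 400/483 in ≈ 0.828 in
Initial abstraction Ia = S/5 = (400/483)/5 = 80/483 ≈ 0.166 in

S = 400/483 in ≈ 0.828 in; Ia = 80/483 in ≈ 0.166 in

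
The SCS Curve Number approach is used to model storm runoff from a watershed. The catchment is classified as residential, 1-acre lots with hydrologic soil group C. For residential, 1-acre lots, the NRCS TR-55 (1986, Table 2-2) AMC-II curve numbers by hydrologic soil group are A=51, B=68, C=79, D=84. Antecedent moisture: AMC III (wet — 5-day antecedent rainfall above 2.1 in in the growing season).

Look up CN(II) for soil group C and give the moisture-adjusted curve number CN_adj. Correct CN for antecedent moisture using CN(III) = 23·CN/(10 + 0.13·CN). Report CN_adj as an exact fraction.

NRCS table: residential, 1-acre lots, soil group C → CN(II) = 79
Wet (AMC III): CN(III) = 23·79/(10 + 0.13·79) = 1817/(2027/100) = 181700/2027 ≈ 89.640

CN_adj = 181700/2027 ≈ 89.640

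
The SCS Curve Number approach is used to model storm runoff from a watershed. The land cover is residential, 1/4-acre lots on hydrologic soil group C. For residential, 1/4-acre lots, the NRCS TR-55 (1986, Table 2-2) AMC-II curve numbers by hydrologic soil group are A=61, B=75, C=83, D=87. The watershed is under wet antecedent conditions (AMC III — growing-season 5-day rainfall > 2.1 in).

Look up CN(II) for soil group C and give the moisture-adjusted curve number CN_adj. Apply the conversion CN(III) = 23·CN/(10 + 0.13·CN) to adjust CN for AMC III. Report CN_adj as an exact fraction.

CN_adj = 190900/2079 ≈ 91.823

NRCS table: residential, 1/4-acre lots, soil group C → CN(II) = 83
CN(III) from CN(II)=83: (23·83)/(10 + 0.13·83) = 190900/2079 ≈ 91.823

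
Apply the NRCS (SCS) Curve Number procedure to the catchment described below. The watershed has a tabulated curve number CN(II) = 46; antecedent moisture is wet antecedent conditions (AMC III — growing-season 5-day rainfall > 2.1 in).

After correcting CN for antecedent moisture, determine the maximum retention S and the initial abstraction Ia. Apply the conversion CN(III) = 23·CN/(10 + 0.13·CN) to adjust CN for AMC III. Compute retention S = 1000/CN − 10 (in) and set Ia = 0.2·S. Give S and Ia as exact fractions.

S = 2700/529 in ≈ 5.104 in; Ia = 540/529 in ≈ 1.021 in

Adjust CN=46 to AMC III: 23·46/(10 + 0.13·46) → 1058 ÷ (799/50) = 52900/799 ≈ 66.208
Max retention: S = 1000/(52900/799) − 10 = 2700/529 in (≈ 5.104 in)
Ia = 0.2S: 0.2·5.104 = 1.021 in (exactly 540/529)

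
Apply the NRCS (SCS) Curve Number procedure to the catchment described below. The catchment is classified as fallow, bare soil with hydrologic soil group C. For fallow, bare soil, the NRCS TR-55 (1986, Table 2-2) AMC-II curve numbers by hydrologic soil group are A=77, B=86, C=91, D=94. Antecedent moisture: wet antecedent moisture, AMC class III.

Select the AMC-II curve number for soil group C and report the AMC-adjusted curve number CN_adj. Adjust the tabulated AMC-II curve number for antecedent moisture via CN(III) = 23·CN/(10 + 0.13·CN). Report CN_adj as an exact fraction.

CN_adj = 209300/2183 ≈ 95.877

NRCS table: fallow, bare soil, soil group C → CN(II) = 91
CN(III) from CN(II)=91: (23·91)/(10 + 0.13·91) = 209300/2183 ≈ 95.877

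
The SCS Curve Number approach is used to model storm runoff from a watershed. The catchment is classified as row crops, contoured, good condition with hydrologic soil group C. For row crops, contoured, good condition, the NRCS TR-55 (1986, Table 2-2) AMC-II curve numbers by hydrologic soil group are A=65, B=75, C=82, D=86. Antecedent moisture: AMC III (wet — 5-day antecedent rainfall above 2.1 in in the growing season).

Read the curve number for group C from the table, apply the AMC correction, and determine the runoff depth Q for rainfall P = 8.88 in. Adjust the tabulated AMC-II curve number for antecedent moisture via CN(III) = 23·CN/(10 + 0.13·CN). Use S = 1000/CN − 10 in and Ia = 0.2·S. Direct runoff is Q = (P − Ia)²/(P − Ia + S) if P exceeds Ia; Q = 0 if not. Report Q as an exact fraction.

Q = 6993647286/893280325 in ≈ 7.829 in

NRCS table: row crops, contoured, good condition, soil group C → CN(II) = 82
Adjust CN=82 to AMC III: 23·82/(10 + 0.13·82) → 1886 ÷ (1033/50) = 94300/1033 ≈ 91.288
Max retention: S = 1000/(94300/1033) − 10 = 900/943 in (≈ 0.954 in)
Initial abstraction Ia = S/5 = (900/943)/5 = 180/943 ≈ 0.191 in
Since P=8.880 > Ia=0.191: effective rainfall P−Ia = 204846/23575 in
Q: (204846/23575)² ÷ (227346/23575) = 6993647286/893280325 in (≈ 7.829 in)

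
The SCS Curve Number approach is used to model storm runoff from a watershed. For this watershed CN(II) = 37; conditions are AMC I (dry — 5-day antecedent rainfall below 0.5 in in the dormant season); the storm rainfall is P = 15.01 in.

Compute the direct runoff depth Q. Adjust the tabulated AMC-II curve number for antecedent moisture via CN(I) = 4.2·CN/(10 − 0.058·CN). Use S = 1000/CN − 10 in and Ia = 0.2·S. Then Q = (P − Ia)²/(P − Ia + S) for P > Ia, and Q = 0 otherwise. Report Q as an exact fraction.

Q = 652138369/649486900 in ≈ 1.004 in

CN(I) from CN(II)=37: (4.2·37)/(10 − 0.058·37) = 3700/187 ≈ 19.786
Max retention: S = 1000/(3700/187) − 10 = 1500/37 in (≈ 40.541 in)
Ia = 0.2·(1500/37) = 300/37 in ≈ 8.108 in
Excess rainfall: 15.010 − 8.108 = 6.902 in; P > Ia so Q > 0
Runoff Q = (P−Ia)²/(P−Ia+S) = (6.902)²/(6.902+40.541) = 652138369/649486900 ≈ 1.004 in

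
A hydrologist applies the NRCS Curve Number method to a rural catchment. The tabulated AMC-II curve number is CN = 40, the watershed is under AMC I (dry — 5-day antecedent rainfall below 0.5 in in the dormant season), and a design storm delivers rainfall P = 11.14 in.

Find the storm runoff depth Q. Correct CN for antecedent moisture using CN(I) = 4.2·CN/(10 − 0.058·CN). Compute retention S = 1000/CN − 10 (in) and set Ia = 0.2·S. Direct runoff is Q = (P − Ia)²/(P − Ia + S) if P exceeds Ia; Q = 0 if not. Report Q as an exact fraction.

CN(I) from CN(II)=40: (4.2·40)/(10 − 0.058·40) = 175/8 ≈ 21.875
Max retention: S = 1000/(175/8) − 10 = 250/7 in (≈ 35.714 in)
Ia = 0.2S: 0.2·35.714 = 7.143 in (exactly 50/7)
Since P=11.140 > Ia=7.143: effective rainfall P−Ia = 1399/350 in
Q = (1399/350)²/((1399/350) + 250/7) = (1957201/122500)/(13899/350) = 1957201/4864650 in ≈ 0.402 in

Q = 1957201/4864650 in ≈ 0.402 in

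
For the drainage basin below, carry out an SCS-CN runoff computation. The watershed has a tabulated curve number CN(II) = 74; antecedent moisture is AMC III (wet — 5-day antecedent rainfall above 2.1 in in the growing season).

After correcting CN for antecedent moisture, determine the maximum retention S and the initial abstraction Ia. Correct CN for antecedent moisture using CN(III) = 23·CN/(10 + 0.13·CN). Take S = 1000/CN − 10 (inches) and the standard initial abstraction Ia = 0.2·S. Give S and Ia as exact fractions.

Adjust CN=74 to AMC III: 23·74/(10 + 0.13·74) → 1702 ÷ (981/50) = 85100/981 ≈ 86.748
Retention S: 1000/CN − 10 with CN=86.748 → S = 1300/851 ≈ 1.528 in
Ia = 0.2·(1300/851) = 260/851 in ≈ 0.306 in

S = 1300/851 in ≈ 1.528 in; Ia = 260/851 in ≈ 0.306 in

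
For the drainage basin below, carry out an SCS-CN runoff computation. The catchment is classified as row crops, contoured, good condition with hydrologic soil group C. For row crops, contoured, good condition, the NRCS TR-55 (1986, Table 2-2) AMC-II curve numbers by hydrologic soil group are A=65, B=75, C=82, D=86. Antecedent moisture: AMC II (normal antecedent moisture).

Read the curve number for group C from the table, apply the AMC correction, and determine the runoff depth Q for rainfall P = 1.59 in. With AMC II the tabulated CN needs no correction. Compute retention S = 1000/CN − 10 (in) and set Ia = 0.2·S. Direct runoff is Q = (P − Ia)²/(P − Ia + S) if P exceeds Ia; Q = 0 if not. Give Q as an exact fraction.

NRCS table: row crops, contoured, good condition, soil group C → CN(II) = 82
CN(II) = 82; AMC II needs no correction.
Max retention: S = 1000/82 − 10 = 90/41 in (≈ 2.195 in)
Initial abstraction Ia = S/5 = (90/41)/5 = 18/41 ≈ 0.439 in
Since P=1.590 > Ia=0.439: effective rainfall P−Ia = 4719/4100 in
Runoff Q = (P−Ia)²/(P−Ia+S) = (1.151)²/(1.151+2.195) = 7422987/18749300 ≈ 0.396 in

Q = 7422987/18749300 in ≈ 0.396 in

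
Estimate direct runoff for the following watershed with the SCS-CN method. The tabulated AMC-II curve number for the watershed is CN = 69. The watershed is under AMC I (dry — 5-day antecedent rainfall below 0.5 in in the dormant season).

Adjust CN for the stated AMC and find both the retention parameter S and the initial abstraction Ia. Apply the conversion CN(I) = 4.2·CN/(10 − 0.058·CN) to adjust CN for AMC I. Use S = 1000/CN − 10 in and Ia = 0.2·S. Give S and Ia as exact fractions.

S = 15500/1449 in ≈ 10.697 in; Ia = 3100/1449 in ≈ 2.139 in

CN(I) from CN(II)=69: (4.2·69)/(10 − 0.058·69) = 144900/2999 ≈ 48.316
Max retention: S = 1000/(144900/2999) − 10 = 15500/1449 in (≈ 10.697 in)
Initial abstraction Ia = S/5 = (15500/1449)/5 = 3100/1449 ≈ 2.139 in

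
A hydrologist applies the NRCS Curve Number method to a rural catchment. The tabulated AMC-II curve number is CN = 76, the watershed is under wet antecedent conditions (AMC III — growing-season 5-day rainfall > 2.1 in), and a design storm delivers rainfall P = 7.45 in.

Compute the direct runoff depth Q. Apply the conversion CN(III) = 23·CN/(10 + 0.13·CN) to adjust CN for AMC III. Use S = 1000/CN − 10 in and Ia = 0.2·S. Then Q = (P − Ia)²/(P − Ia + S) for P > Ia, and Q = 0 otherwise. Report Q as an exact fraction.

Adjust CN=76 to AMC III: 23·76/(10 + 0.13·76) → 1748 ÷ (497/25) = 43700/497 ≈ 87.928
S = 1000/(43700/497) − 10 = 600/437 in ≈ 1.373 in
Ia = 0.2·(600/437) = 120/437 in ≈ 0.275 in
P − Ia = 7.450 − 0.275 = 62713/8740 ≈ 7.175 in (> 0, runoff occurs)
Runoff Q = (P−Ia)²/(P−Ia+S) = (7.175)²/(7.175+1.373) = 3932920369/652991620 ≈ 6.023 in

Q = 3932920369/652991620 in ≈ 6.023 in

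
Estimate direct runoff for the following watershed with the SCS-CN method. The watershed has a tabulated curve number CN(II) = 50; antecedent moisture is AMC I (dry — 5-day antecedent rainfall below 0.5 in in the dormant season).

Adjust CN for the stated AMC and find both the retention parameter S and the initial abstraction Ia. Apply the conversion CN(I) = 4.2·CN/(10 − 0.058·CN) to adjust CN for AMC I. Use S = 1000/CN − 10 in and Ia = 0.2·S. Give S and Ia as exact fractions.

Dry (AMC I): CN(I) = 4.2·50/(10 − 0.058·50) = 210/(71/10) = 2100/71 ≈ 29.577
Retention S: 1000/CN − 10 with CN=29.577 → S = 500/21 ≈ 23.810 in
Ia = 0.2·(500/21) = 100/21 in ≈ 4.762 in

S = 500/21 in ≈ 23.810 in; Ia = 100/21 in ≈ 4.762 in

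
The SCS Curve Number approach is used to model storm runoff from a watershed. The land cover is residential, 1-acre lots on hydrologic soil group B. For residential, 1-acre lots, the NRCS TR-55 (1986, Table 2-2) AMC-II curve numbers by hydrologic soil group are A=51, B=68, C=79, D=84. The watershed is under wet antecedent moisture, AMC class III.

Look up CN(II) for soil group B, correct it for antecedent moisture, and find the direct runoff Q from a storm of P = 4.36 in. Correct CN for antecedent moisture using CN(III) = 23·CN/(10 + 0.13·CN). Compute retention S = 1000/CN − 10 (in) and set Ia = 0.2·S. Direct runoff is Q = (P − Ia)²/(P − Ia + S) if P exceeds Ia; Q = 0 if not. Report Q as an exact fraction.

NRCS table: residential, 1-acre lots, soil group B → CN(II) = 68
Wet (AMC III): CN(III) = 23·68/(10 + 0.13·68) = 1564/(471/25) = 39100/471 ≈ 83.015
Retention S: 1000/CN − 10 with CN=83.015 → S = 800/391 ≈ 2.046 in
Initial abstraction Ia = S/5 = (800/391)/5 = 160/391 ≈ 0.409 in
P − Ia = 4.360 − 0.409 = 38619/9775 ≈ 3.951 in (> 0, runoff occurs)
Runoff Q = (P−Ia)²/(P−Ia+S) = (3.951)²/(3.951+2.046) = 1491427161/573000725 ≈ 2.603 in

Q = 1491427161/573000725 in ≈ 2.603 in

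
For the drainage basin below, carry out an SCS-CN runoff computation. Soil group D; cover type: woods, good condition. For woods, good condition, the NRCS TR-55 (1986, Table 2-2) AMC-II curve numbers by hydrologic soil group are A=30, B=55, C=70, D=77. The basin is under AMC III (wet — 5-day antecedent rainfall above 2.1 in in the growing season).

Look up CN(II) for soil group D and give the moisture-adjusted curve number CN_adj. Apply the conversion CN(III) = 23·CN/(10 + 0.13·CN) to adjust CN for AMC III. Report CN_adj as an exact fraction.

CN_adj = 7700/87 ≈ 88.506

NRCS table: woods, good condition, soil group D → CN(II) = 77
CN(III) from CN(II)=77: (23·77)/(10 + 0.13·77) = 7700/87 ≈ 88.506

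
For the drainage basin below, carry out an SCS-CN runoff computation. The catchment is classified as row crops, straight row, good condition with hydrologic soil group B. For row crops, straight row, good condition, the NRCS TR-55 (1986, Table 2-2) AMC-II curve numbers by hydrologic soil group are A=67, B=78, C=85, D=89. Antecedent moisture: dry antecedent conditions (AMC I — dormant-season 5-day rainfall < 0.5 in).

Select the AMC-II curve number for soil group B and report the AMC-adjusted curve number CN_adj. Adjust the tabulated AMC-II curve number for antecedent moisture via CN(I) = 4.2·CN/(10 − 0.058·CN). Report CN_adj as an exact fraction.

CN_adj = 81900/1369 ≈ 59.825

NRCS table: row crops, straight row, good condition, soil group B → CN(II) = 78
Dry (AMC I): CN(I) = 4.2·78/(10 − 0.058·78) = (1638/5)/(1369/250) = 81900/1369 ≈ 59.825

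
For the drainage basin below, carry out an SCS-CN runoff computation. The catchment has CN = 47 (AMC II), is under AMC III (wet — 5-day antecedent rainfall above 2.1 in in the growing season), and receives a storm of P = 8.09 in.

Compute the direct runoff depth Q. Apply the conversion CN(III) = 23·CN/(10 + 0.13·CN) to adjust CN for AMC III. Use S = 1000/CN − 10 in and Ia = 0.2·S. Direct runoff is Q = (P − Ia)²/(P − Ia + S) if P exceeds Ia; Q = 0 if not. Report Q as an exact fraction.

Adjust CN=47 to AMC III: 23·47/(10 + 0.13·47) → 1081 ÷ (1611/100) = 108100/1611 ≈ 67.101
Max retention: S = 1000/(108100/1611) − 10 = 5300/1081 in (≈ 4.903 in)
Initial abstraction Ia = S/5 = (5300/1081)/5 = 1060/1081 ≈ 0.981 in
Excess rainfall: 8.090 − 0.981 = 7.109 in; P > Ia so Q > 0
Q = (768529/108100)²/((768529/108100) + 5300/1081) = (590636823841/11685610000)/(1298529/108100) = 590636823841/140370984900 in ≈ 4.208 in

Q = 590636823841/140370984900 in ≈ 4.208 in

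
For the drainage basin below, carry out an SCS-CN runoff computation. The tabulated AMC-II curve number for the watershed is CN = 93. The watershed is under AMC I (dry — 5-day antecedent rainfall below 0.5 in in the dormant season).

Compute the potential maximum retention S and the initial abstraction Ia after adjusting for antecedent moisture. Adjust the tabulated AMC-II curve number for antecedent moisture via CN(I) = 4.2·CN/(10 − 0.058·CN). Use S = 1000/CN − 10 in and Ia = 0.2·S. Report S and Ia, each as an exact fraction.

S = 500/279 in ≈ 1.792 in; Ia = 100/279 in ≈ 0.358 in

Dry (AMC I): CN(I) = 4.2·93/(10 − 0.058·93) = (1953/5)/(2303/500) = 27900/329 ≈ 84.802
S = 1000/(27900/329) − 10 = 500/279 in ≈ 1.792 in
Ia = 0.2S: 0.2·1.792 = 0.358 in (exactly 100/279)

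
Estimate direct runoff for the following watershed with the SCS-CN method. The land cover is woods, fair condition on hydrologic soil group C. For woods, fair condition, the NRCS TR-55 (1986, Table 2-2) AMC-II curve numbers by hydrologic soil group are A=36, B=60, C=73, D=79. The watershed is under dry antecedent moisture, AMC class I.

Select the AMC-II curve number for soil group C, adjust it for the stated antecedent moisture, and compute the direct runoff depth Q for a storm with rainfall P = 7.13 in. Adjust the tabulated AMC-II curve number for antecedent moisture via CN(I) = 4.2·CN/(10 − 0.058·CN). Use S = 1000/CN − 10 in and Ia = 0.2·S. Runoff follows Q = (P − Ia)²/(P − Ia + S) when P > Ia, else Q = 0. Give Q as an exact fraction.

Q = 75264081649/37013927300 in ≈ 2.033 in

NRCS table: woods, fair condition, soil group C → CN(II) = 73
CN(I) from CN(II)=73: (4.2·73)/(10 − 0.058·73) = 51100/961 ≈ 53.174
Retention S: 1000/CN − 10 with CN=53.174 → S = 4500/511 ≈ 8.806 in
Ia = 0.2·(4500/511) = 900/511 in ≈ 1.761 in
Since P=7.130 > Ia=1.761: effective rainfall P−Ia = 274343/51100 in
Q: (274343/51100)² ÷ (724343/51100) = 75264081649/37013927300 in (≈ 2.033 in)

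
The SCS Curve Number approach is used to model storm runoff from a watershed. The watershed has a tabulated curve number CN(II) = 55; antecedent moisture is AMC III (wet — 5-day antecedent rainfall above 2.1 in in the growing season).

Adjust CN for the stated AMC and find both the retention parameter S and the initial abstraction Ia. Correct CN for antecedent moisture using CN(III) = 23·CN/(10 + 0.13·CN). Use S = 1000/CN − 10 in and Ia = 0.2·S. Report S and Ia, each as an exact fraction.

S = 900/253 in ≈ 3.557 in; Ia = 180/253 in ≈ 0.711 in

CN(III) from CN(II)=55: (23·55)/(10 + 0.13·55) = 25300/343 ≈ 73.761
S = 1000/(25300/343) − 10 = 900/253 in ≈ 3.557 in
Ia = 0.2S: 0.2·3.557 = 0.711 in (exactly 180/253)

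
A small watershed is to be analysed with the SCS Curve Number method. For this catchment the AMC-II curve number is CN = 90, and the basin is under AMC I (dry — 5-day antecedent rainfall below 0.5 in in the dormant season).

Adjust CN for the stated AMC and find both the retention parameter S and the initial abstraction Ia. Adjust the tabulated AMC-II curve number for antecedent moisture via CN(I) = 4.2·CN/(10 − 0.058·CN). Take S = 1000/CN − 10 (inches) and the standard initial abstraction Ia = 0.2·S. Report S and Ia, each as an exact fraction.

S = 500/189 in ≈ 2.646 in; Ia = 100/189 in ≈ 0.529 in

CN(I) from CN(II)=90: (4.2·90)/(10 − 0.058·90) = 18900/239 ≈ 79.079
Retention S: 1000/CN − 10 with CN=79.079 → S = 500/189 ≈ 2.646 in
Ia = 0.2S: 0.2·2.646 = 0.529 in (exactly 100/189)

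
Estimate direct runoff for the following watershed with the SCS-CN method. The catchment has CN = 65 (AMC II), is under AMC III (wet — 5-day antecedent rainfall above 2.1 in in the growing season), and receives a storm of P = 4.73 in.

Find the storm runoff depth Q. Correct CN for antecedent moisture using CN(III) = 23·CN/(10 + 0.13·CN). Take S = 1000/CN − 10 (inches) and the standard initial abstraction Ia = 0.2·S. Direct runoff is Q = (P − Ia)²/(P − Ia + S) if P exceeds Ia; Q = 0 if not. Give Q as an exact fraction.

Q = 16237640329/5903067300 in ≈ 2.751 in

Adjust CN=65 to AMC III: 23·65/(10 + 0.13·65) → 1495 ÷ (369/20) = 29900/369 ≈ 81.030
S = 1000/(29900/369) − 10 = 700/299 in ≈ 2.341 in
Ia = 0.2S: 0.2·2.341 = 0.468 in (exactly 140/299)
Excess rainfall: 4.730 − 0.468 = 4.262 in; P > Ia so Q > 0
Runoff Q = (P−Ia)²/(P−Ia+S) = (4.262)²/(4.262+2.341) = 16237640329/5903067300 ≈ 2.751 in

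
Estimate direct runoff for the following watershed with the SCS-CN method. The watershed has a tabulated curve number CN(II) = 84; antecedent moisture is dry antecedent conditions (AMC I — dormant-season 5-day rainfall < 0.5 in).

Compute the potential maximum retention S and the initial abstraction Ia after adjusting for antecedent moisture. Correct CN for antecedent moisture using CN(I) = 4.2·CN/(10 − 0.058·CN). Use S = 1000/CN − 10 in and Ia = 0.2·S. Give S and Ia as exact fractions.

Adjust CN=84 to AMC I: 4.2·84/(10 − 0.058·84) → (1764/5) ÷ (641/125) = 44100/641 ≈ 68.799
Max retention: S = 1000/(44100/641) − 10 = 2000/441 in (≈ 4.535 in)
Initial abstraction Ia = S/5 = (2000/441)/5 = 400/441 ≈ 0.907 in

S = 2000/441 in ≈ 4.535 in; Ia = 400/441 in ≈ 0.907 in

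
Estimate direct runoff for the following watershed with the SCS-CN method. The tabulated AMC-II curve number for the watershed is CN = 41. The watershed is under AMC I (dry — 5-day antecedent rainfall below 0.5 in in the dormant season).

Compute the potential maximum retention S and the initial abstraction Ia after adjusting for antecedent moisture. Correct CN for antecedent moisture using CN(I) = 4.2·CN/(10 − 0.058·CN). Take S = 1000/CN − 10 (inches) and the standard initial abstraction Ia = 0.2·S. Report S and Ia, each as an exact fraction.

Dry (AMC I): CN(I) = 4.2·41/(10 − 0.058·41) = (861/5)/(3811/500) = 86100/3811 ≈ 22.592
S = 1000/(86100/3811) − 10 = 29500/861 in ≈ 34.262 in
Ia = 0.2S: 0.2·34.262 = 6.852 in (exactly 5900/861)

S = 29500/861 in ≈ 34.262 in; Ia = 5900/861 in ≈ 6.852 in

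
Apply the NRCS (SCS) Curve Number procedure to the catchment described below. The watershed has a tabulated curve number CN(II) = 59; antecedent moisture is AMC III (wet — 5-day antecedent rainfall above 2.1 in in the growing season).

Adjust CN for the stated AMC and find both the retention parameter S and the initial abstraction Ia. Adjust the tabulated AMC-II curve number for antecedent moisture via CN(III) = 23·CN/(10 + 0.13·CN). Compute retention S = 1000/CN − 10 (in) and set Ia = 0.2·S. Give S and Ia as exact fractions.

Adjust CN=59 to AMC III: 23·59/(10 + 0.13·59) → 1357 ÷ (1767/100) = 135700/1767 ≈ 76.797
S = 1000/(135700/1767) − 10 = 4100/1357 in ≈ 3.021 in
Ia = 0.2S: 0.2·3.021 = 0.604 in (exactly 820/1357)

S = 4100/1357 in ≈ 3.021 in; Ia = 820/1357 in ≈ 0.604 in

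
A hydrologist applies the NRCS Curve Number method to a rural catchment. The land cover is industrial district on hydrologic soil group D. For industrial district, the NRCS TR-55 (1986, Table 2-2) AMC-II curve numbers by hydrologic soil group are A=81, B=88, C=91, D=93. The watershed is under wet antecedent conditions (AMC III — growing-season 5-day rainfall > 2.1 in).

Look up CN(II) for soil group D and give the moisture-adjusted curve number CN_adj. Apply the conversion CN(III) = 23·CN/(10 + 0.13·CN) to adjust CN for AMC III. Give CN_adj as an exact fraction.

NRCS table: industrial district, soil group D → CN(II) = 93
CN(III) from CN(II)=93: (23·93)/(10 + 0.13·93) = 213900/2209 ≈ 96.831

CN_adj = 213900/2209 ≈ 96.831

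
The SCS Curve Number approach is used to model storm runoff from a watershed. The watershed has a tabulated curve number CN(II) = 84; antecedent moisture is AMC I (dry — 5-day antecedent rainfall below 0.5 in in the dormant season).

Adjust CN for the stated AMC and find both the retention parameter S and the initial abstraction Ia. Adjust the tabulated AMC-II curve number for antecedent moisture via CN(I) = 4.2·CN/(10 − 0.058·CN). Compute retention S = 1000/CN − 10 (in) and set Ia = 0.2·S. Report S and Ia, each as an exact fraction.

S = 2000/441 in ≈ 4.535 in; Ia = 400/441 in ≈ 0.907 in

Dry (AMC I): CN(I) = 4.2·84/(10 − 0.058·84) = (1764/5)/(641/125) = 44100/641 ≈ 68.799
Retention S: 1000/CN − 10 with CN=68.799 → S = 2000/441 ≈ 4.535 in
Initial abstraction Ia = S/5 = (2000/441)/5 = 400/441 ≈ 0.907 in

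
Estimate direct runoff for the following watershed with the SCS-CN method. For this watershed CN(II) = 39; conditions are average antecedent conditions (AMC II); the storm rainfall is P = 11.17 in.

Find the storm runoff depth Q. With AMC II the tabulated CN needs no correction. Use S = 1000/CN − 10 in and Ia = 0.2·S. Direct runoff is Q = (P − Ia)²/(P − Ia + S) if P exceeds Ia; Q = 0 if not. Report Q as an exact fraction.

Q = 983637769/360215700 in ≈ 2.731 in

CN(II) = 39; AMC II needs no correction.
S = 1000/39 − 10 = 610/39 in ≈ 15.641 in
Ia = 0.2·(610/39) = 122/39 in ≈ 3.128 in
Excess rainfall: 11.170 − 3.128 = 8.042 in; P > Ia so Q > 0
Q: (31363/3900)² ÷ (92363/3900) = 983637769/360215700 in (≈ 2.731 in)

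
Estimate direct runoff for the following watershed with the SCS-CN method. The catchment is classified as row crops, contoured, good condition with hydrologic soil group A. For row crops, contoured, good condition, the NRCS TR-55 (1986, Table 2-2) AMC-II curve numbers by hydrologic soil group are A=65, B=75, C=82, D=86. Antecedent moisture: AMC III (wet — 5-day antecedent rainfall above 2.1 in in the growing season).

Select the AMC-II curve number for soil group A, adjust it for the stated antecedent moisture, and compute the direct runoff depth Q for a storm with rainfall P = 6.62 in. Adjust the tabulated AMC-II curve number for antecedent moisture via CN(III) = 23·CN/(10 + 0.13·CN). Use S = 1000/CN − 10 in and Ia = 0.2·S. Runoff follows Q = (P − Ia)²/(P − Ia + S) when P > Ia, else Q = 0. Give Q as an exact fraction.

NRCS table: row crops, contoured, good condition, soil group A → CN(II) = 65
CN(III) from CN(II)=65: (23·65)/(10 + 0.13·65) = 29900/369 ≈ 81.030
Retention S: 1000/CN − 10 with CN=81.030 → S = 700/299 ≈ 2.341 in
Ia = 0.2·(700/299) = 140/299 in ≈ 0.468 in
Since P=6.620 > Ia=0.468: effective rainfall P−Ia = 91969/14950 in
Q: (91969/14950)² ÷ (126969/14950) = 8458296961/1898186550 in (≈ 4.456 in)

Q = 8458296961/1898186550 in ≈ 4.456 in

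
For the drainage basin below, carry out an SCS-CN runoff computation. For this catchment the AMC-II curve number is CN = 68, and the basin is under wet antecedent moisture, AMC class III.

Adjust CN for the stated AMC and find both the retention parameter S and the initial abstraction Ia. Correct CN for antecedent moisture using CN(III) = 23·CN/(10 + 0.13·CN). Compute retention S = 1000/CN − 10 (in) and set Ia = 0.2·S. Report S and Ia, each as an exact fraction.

CN(III) from CN(II)=68: (23·68)/(10 + 0.13·68) = 39100/471 ≈ 83.015
Retention S: 1000/CN − 10 with CN=83.015 → S = 800/391 ≈ 2.046 in
Ia = 0.2S: 0.2·2.046 = 0.409 in (exactly 160/391)

S = 800/391 in ≈ 2.046 in; Ia = 160/391 in ≈ 0.409 in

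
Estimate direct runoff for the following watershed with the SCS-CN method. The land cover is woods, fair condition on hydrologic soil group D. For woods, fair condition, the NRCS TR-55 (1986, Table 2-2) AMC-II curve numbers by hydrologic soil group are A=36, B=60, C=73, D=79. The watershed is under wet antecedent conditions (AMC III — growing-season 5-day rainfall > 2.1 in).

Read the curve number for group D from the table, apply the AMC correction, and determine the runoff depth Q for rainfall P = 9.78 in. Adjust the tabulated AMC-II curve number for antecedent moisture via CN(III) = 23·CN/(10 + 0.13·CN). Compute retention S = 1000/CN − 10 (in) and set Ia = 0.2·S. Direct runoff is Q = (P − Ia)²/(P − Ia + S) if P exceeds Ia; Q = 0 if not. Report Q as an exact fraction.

NRCS table: woods, fair condition, soil group D → CN(II) = 79
Adjust CN=79 to AMC III: 23·79/(10 + 0.13·79) → 1817 ÷ (2027/100) = 181700/2027 ≈ 89.640
Retention S: 1000/CN − 10 with CN=89.640 → S = 2100/1817 ≈ 1.156 in
Initial abstraction Ia = S/5 = (2100/1817)/5 = 420/1817 ≈ 0.231 in
Since P=9.780 > Ia=0.231: effective rainfall P−Ia = 867513/90850 in
Runoff Q = (P−Ia)²/(P−Ia+S) = (9.549)²/(9.549+1.156) = 83619867241/9816978450 ≈ 8.518 in

Q = 83619867241/9816978450 in ≈ 8.518 in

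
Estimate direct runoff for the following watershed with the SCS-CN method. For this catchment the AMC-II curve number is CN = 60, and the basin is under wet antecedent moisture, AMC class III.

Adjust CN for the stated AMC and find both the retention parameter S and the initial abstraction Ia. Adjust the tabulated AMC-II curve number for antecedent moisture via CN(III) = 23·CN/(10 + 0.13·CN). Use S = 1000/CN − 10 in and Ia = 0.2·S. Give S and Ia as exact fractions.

Wet (AMC III): CN(III) = 23·60/(10 + 0.13·60) = 1380/(89/5) = 6900/89 ≈ 77.528
Retention S: 1000/CN − 10 with CN=77.528 → S = 200/69 ≈ 2.899 in
Initial abstraction Ia = S/5 = (200/69)/5 = 40/69 ≈ 0.580 in

S = 200/69 in ≈ 2.899 in; Ia = 40/69 in ≈ 0.580 in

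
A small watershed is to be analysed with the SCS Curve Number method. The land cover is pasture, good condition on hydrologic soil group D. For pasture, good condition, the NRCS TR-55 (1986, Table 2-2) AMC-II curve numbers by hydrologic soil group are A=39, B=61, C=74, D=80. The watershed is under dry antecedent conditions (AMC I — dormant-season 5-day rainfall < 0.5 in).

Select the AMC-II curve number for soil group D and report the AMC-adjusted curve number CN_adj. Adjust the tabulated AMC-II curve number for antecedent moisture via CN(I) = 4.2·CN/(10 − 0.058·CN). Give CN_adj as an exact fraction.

CN_adj = 4200/67 ≈ 62.687

NRCS table: pasture, good condition, soil group D → CN(II) = 80
CN(I) from CN(II)=80: (4.2·80)/(10 − 0.058·80) = 4200/67 ≈ 62.687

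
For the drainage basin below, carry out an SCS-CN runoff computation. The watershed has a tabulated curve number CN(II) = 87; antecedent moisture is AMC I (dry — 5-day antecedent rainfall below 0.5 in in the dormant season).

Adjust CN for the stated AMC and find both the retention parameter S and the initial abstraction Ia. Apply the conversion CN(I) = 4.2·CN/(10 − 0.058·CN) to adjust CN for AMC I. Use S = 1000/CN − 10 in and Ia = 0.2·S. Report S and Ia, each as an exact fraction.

S = 6500/1827 in ≈ 3.558 in; Ia = 1300/1827 in ≈ 0.712 in

CN(I) from CN(II)=87: (4.2·87)/(10 − 0.058·87) = 182700/2477 ≈ 73.759
Max retention: S = 1000/(182700/2477) − 10 = 6500/1827 in (≈ 3.558 in)
Initial abstraction Ia = S/5 = (6500/1827)/5 = 1300/1827 ≈ 0.712 in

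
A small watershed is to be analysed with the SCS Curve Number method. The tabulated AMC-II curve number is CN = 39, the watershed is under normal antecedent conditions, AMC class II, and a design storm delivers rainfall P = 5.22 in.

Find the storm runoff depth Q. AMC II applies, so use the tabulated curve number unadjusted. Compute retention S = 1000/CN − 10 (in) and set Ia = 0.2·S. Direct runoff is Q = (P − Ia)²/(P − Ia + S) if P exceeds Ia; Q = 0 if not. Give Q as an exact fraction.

Q = 16638241/67429050 in ≈ 0.247 in

Average conditions: CN = 39 (no AMC adjustment).
S = 1000/39 − 10 = 610/39 in ≈ 15.641 in
Initial abstraction Ia = S/5 = (610/39)/5 = 122/39 ≈ 3.128 in
P − Ia = 5.220 − 3.128 = 4079/1950 ≈ 2.092 in (> 0, runoff occurs)
Runoff Q = (P−Ia)²/(P−Ia+S) = (2.092)²/(2.092+15.641) = 16638241/67429050 ≈ 0.247 in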